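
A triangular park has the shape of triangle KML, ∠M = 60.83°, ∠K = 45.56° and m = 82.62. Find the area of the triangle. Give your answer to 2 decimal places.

The third angle is ∠L = 180° − ∠K − ∠M = 73.61°.
Law of sines: k = m·sin K/sin M ≈ 67.557.
Law of sines: l = m·sin L/sin M ≈ 90.775.
Area = ½·m·k·sin L ≈ 2677.4.

2677.38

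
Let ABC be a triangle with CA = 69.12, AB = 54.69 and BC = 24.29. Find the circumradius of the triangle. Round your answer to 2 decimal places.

By the law of cosines, cos A = (CA² + AB² − BC²) / (2·CA·AB) ≈ 0.94950, so ∠A ≈ 18.29°.
Circumradius = BC/(2 sin A) ≈ 38.708.

R ≈ 38.71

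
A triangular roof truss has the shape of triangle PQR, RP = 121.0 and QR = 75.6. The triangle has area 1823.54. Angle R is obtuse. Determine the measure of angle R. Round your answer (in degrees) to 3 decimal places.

From area = ½·QR·RP·sin R, we get sin R = 2·area/(QR·RP) ≈ 0.39869.
Taking the obtuse solution, ∠R ≈ 156.50°.

∠R ≈ 156.504°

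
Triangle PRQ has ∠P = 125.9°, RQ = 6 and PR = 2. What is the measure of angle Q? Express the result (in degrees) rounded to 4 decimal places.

∠Q ≈ 15.6651°

Law of sines: sin Q = PR·sin P/RQ ≈ 0.27001.
Since RQ ≥ PR, only the acute value applies: ∠Q ≈ 15.67°.
Then ∠R = 180° − ∠P − ∠Q ≈ 38.43°.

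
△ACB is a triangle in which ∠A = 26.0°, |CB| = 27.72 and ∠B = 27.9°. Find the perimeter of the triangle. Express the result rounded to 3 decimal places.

perimeter ≈ 108.402

The third angle is ∠C = 180° − ∠B − ∠A = 126.10°.
Law of sines: |BA| = |CB|·sin C/sin A ≈ 51.093.
Law of sines: |AC| = |CB|·sin B/sin A ≈ 29.589.
Semiperimeter s = (27.72+51.093+29.589)/2 = 54.201.
Perimeter = 27.72 + 51.093 + 29.589 = 108.4.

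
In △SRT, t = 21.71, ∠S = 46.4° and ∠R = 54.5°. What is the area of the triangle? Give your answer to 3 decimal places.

The third angle is ∠T = 180° − ∠S − ∠R = 79.10°.
Law of sines: s = t·sin S/sin T ≈ 16.011.
Law of sines: r = t·sin R/sin T ≈ 17.999.
Area = ½·t·s·sin R ≈ 141.49.

area ≈ 141.489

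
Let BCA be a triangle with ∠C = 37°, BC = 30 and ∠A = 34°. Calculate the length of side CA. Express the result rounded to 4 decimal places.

50.7259

The third angle is ∠B = 180° − ∠C − ∠A = 109.00°.
Law of sines: CA = BC·sin B/sin A ≈ 50.726.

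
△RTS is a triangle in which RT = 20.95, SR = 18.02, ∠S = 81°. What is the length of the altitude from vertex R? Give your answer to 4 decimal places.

h_R ≈ 17.7981

Law of sines: sin T = SR·sin S/RT ≈ 0.84955.
Since RT ≥ SR, only the acute value applies: ∠T ≈ 58.16°.
Then ∠R = 180° − ∠S − ∠T ≈ 40.84°.
Law of sines gives TS = RT·sin R/sin S ≈ 13.87.
Area = ½·RT·SR·sin R ≈ 123.43.
The altitude from R has length 2·area/TS ≈ 17.798.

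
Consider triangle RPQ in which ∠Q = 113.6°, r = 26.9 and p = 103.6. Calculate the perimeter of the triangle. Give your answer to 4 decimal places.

247.4957

By the law of cosines, q² = r² + p² − 2·r·p·cos Q = 13688, so q ≈ 117.
Semiperimeter s = (26.9+103.6+117)/2 = 123.75.
Perimeter = 26.9 + 103.6 + 117 = 247.5.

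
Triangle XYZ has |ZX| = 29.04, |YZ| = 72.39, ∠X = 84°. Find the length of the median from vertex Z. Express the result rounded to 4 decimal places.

Law of sines: sin Y = |ZX|·sin X/|YZ| ≈ 0.39896.
Since |YZ| ≥ |ZX|, only the acute value applies: ∠Y ≈ 23.51°.
Then ∠Z = 180° − ∠X − ∠Y ≈ 72.49°.
Law of sines gives |XY| = |YZ|·sin Z/sin X ≈ 69.415.
Median from Z: ½√(2·|YZ|² + 2·|ZX|² − |XY|²) ≈ 42.863.

42.8627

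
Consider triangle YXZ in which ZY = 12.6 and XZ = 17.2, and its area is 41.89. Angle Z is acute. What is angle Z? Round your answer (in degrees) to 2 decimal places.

From area = ½·XZ·ZY·sin Z, we get sin Z = 2·area/(XZ·ZY) ≈ 0.38658.
Taking the acute solution, ∠Z ≈ 22.74°.

22.74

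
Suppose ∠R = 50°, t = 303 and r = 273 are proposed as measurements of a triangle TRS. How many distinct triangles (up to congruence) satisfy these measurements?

t·sin R = 303·sin(50°) ≈ 232.1.
Since t sin R < r < t (232.1 < 273 < 303), two triangles exist.

2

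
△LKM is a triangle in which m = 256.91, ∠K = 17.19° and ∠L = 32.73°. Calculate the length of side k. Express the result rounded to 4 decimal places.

99.2327

The third angle is ∠M = 180° − ∠L − ∠K = 130.08°.
Law of sines: k = m·sin K/sin M ≈ 99.233.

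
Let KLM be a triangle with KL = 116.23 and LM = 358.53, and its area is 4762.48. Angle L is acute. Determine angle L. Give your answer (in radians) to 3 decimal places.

∠L ≈ 0.231 rad

From area = ½·KL·LM·sin L, we get sin L = 2·area/(KL·LM) ≈ 0.22857.
Taking the acute solution, ∠L ≈ 0.2306 rad.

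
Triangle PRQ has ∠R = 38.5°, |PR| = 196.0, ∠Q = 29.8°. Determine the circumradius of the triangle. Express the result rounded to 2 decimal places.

197.19

The third angle is ∠P = 180° − ∠R − ∠Q = 111.70°.
Law of sines: |RQ| = |PR|·sin P/sin Q ≈ 366.44.
Law of sines: |QP| = |PR|·sin R/sin Q ≈ 245.51.
Circumradius = |PR|/(2 sin Q) ≈ 197.19.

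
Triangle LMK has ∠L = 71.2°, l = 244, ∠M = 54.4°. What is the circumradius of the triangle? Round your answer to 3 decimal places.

R ≈ 128.876

The third angle is ∠K = 180° − ∠L − ∠M = 54.40°.
Law of sines: m = l·sin M/sin L ≈ 209.58.
Law of sines: k = l·sin K/sin L ≈ 209.58.
Circumradius = l/(2 sin L) ≈ 128.88.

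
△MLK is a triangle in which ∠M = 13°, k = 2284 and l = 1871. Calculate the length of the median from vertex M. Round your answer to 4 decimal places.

By the law of cosines, m² = l² + k² − 2·l·k·cos M = 3.8962e+05, so m ≈ 624.2.
Median from M: ½√(2·l² + 2·k² − m²) ≈ 2064.3.

2064.2779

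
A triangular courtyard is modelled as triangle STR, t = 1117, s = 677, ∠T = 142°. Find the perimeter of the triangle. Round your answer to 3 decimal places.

Law of sines: sin S = s·sin T/t ≈ 0.37314.
Since t ≥ s, only the acute value applies: ∠S ≈ 21.91°.
Then ∠R = 180° − ∠T − ∠S ≈ 16.09°.
Law of sines gives r = t·sin R/sin T ≈ 502.84.
Semiperimeter p = (677+1117+502.84)/2 = 1148.4.
Perimeter = 677 + 1117 + 502.84 = 2296.8.

2296.839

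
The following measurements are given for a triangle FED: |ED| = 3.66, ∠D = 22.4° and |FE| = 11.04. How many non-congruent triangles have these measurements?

1

|ED|·sin D = 3.66·sin(22.4°) ≈ 1.395.
Since |FE| ≥ |ED|, exactly one triangle exists.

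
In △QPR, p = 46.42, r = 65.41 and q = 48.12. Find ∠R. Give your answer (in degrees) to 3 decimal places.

∠R ≈ 87.538°

By the law of cosines, cos R = (q² + p² − r²) / (2·q·p) ≈ 0.04295, so ∠R ≈ 87.54°.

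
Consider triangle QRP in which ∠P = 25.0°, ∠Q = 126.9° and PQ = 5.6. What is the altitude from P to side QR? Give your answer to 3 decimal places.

h_P ≈ 4.478

The third angle is ∠R = 180° − ∠P − ∠Q = 28.10°.
Law of sines: RP = PQ·sin Q/sin R ≈ 9.5077.
Law of sines: QR = PQ·sin P/sin R ≈ 5.0246.
Area = ½·PQ·RP·sin P ≈ 11.251.
The altitude from P has length 2·area/QR ≈ 4.4782.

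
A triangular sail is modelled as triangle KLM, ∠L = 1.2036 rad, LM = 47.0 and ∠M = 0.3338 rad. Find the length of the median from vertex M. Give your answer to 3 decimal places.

m_M ≈ 44.815

The third angle is ∠K = π − ∠L − ∠M = 1.6042 rad.
Law of sines: MK = LM·sin L/sin K ≈ 43.891.
Law of sines: KL = LM·sin M/sin K ≈ 15.407.
Median from M: ½√(2·LM² + 2·MK² − KL²) ≈ 44.815.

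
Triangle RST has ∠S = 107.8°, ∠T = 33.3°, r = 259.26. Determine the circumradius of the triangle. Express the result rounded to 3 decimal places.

The third angle is ∠R = 180° − ∠S − ∠T = 38.90°.
Law of sines: s = r·sin S/sin R ≈ 393.09.
Law of sines: t = r·sin T/sin R ≈ 226.67.
Circumradius = r/(2 sin R) ≈ 206.43.

206.429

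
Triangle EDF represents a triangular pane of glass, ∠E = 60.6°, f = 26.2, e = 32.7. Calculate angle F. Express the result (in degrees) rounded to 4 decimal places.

44.2697

Law of sines: sin F = f·sin E/e ≈ 0.69804.
Since e ≥ f, only the acute value applies: ∠F ≈ 44.27°.
Then ∠D = 180° − ∠E − ∠F ≈ 75.13°.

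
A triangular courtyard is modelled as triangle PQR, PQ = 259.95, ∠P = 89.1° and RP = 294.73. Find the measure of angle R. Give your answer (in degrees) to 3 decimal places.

41.805

By the law of cosines, QR² = RP² + PQ² − 2·RP·PQ·cos P = 1.5203e+05, so QR ≈ 389.91.
Law of cosines again: cos R = (QR² + RP² − PQ²)/(2·QR·RP) ≈ 0.74541, so ∠R ≈ 41.81°.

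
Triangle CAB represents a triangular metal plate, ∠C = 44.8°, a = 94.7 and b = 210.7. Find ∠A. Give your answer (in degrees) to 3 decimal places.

24.938

By the law of cosines, c² = a² + b² − 2·a·b·cos C = 25046, so c ≈ 158.26.
Law of cosines again: cos A = (b² + c² − a²)/(2·b·c) ≈ 0.90676, so ∠A ≈ 24.94°.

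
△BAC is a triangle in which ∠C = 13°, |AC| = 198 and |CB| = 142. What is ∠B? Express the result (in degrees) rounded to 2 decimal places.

By the law of cosines, |BA|² = |AC|² + |CB|² − 2·|AC|·|CB|·cos C = 4577.2, so |BA| ≈ 67.655.
Law of cosines again: cos B = (|CB|² + |BA|² − |AC|²)/(2·|CB|·|BA|) ≈ -0.75272, so ∠B ≈ 138.83°.

∠B ≈ 138.83°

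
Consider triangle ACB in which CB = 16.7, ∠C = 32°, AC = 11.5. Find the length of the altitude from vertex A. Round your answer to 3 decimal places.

By the law of cosines, BA² = AC² + CB² − 2·AC·CB·cos C = 85.405, so BA ≈ 9.2415.
Area = ½·AC·CB·sin C ≈ 50.885.
The altitude from A has length 2·area/CB ≈ 6.0941.

h_A ≈ 6.094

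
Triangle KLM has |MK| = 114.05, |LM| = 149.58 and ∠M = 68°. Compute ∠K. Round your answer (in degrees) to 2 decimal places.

By the law of cosines, |KL|² = |LM|² + |MK|² − 2·|LM|·|MK|·cos M = 22600, so |KL| ≈ 150.33.
Law of cosines again: cos K = (|MK|² + |KL|² − |LM|²)/(2·|MK|·|KL|) ≈ 0.38592, so ∠K ≈ 67.30°.

∠K ≈ 67.30°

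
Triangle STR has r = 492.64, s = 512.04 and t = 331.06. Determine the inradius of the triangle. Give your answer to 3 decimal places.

Semiperimeter p = (512.04 + 331.06 + 492.64)/2 = 667.87.
Heron's formula: area = √(667.87·155.83·336.81·175.23) ≈ 78373.
Inradius = area/p = 78373/667.87 ≈ 117.35.

117.348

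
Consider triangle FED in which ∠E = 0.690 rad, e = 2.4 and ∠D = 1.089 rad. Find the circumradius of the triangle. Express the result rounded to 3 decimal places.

The third angle is ∠F = π − ∠E − ∠D = 1.363 rad.
Law of sines: f = e·sin F/sin E ≈ 3.689.
Law of sines: d = e·sin D/sin E ≈ 3.3412.
Circumradius = e/(2 sin E) ≈ 1.8852.

R ≈ 1.885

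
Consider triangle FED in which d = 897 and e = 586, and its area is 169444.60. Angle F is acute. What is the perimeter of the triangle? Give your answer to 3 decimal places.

perimeter ≈ 2069.838

From area = ½·e·d·sin F, we get sin F = 2·area/(e·d) ≈ 0.64471.
Taking the acute solution, ∠F ≈ 40.14°.
Law of cosines then gives f ≈ 586.84.
Perimeter = 586.84 + 586 + 897 = 2069.8.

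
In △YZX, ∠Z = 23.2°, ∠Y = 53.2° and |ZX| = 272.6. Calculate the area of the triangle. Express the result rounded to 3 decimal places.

area ≈ 17767.073

The third angle is ∠X = 180° − ∠Y − ∠Z = 103.60°.
Law of sines: |XY| = |ZX|·sin Z/sin Y ≈ 134.11.
Law of sines: |YZ| = |ZX|·sin X/sin Y ≈ 330.89.
Area = ½·|ZX|·|XY|·sin X ≈ 17767.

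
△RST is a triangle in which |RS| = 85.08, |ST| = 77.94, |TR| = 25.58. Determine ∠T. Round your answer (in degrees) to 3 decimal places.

97.343

By the law of cosines, cos T = (|ST|² + |TR|² − |RS|²) / (2·|ST|·|TR|) ≈ -0.12781, so ∠T ≈ 97.34°.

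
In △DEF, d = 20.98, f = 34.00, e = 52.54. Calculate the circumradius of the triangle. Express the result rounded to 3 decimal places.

45.458

By the law of cosines, cos D = (e² + f² − d²) / (2·e·f) ≈ 0.97301, so ∠D ≈ 0.2329 rad.
Circumradius = d/(2 sin D) ≈ 45.458.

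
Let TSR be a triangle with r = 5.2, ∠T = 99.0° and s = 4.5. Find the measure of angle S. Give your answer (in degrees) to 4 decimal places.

∠S ≈ 36.9731°

By the law of cosines, t² = s² + r² − 2·s·r·cos T = 54.611, so t ≈ 7.3899.
Law of cosines again: cos S = (r² + t² − s²)/(2·r·t) ≈ 0.79892, so ∠S ≈ 36.97°.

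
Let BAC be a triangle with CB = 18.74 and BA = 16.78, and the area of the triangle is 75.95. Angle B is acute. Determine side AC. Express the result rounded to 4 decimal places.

9.0601

From area = ½·CB·BA·sin B, we get sin B = 2·area/(CB·BA) ≈ 0.48305.
Taking the acute solution, ∠B ≈ 28.89°.
Law of cosines then gives AC ≈ 9.0601.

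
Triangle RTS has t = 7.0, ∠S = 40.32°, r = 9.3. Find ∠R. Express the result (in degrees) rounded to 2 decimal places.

∠R ≈ 90.86°

By the law of cosines, s² = r² + t² − 2·r·t·cos S = 36.22, so s ≈ 6.0183.
Law of cosines again: cos R = (t² + s² − r²)/(2·t·s) ≈ -0.01507, so ∠R ≈ 90.86°.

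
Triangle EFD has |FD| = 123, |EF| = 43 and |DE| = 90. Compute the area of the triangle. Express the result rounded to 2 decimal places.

Semiperimeter s = (123 + 90 + 43)/2 = 128.
Heron's formula: area = √(128·5·38·85) ≈ 1437.8.

area ≈ 1437.78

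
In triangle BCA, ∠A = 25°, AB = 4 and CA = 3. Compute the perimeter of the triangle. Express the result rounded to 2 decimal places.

By the law of cosines, BC² = CA² + AB² − 2·CA·AB·cos A = 3.2486, so BC ≈ 1.8024.
Semiperimeter s = (3+4+1.8024)/2 = 4.4012.
Perimeter = 3 + 4 + 1.8024 = 8.8024.

perimeter ≈ 8.80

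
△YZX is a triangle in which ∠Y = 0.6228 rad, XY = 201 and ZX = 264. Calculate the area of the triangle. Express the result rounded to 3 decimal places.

23437.307

Law of sines: sin Z = XY·sin Y/ZX ≈ 0.44411.
Since ZX ≥ XY, only the acute value applies: ∠Z ≈ 0.4602 rad.
Then ∠X = π − ∠Y − ∠Z ≈ 2.0586 rad.
Law of sines gives YZ = ZX·sin X/sin Y ≈ 399.8.
Area = ½·ZX·XY·sin X ≈ 23437.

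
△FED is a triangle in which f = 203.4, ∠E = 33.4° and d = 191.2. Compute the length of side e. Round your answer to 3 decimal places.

By the law of cosines, e² = d² + f² − 2·d·f·cos E = 12994, so e ≈ 113.99.

113.993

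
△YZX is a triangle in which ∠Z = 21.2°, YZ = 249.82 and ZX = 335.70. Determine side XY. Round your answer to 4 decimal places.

By the law of cosines, XY² = YZ² + ZX² − 2·YZ·ZX·cos Z = 18727, so XY ≈ 136.85.

136.8453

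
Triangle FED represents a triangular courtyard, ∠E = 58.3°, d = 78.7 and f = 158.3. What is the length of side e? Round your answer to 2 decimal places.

By the law of cosines, e² = d² + f² − 2·d·f·cos E = 18160, so e ≈ 134.76.

134.76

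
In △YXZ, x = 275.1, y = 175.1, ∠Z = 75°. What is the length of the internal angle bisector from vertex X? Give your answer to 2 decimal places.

By the law of cosines, z² = y² + x² − 2·y·x·cos Z = 81405, so z ≈ 285.32.
Law of cosines again: cos X = (z² + y² − x²)/(2·z·y) ≈ 0.36415, so ∠X ≈ 68.64°.
The bisector from X has length 2·z·y·cos(∠X/2)/(z+y) ≈ 179.23.

t_X ≈ 179.23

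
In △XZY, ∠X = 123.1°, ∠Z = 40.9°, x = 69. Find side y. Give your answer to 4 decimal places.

The third angle is ∠Y = 180° − ∠X − ∠Z = 16.00°.
Law of sines: y = x·sin Y/sin X ≈ 22.703.

22.7033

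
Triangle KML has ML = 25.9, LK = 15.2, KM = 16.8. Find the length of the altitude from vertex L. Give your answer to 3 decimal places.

h_L ≈ 14.459

Semiperimeter s = (25.9 + 15.2 + 16.8)/2 = 28.95.
Heron's formula: area = √(28.95·3.05·13.75·12.15) ≈ 121.45.
The altitude from L has length 2·area/KM ≈ 14.459.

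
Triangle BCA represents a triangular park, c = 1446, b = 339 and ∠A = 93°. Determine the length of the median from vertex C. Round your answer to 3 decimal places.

By the law of cosines, a² = b² + c² − 2·b·c·cos A = 2.2571e+06, so a ≈ 1502.4.
Median from C: ½√(2·a² + 2·b² − c²) ≈ 814.44.

m_C ≈ 814.435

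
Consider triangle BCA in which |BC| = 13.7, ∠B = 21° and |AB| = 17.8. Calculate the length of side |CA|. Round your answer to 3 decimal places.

7.015

By the law of cosines, |CA|² = |AB|² + |BC|² − 2·|AB|·|BC|·cos B = 49.204, so |CA| ≈ 7.0146.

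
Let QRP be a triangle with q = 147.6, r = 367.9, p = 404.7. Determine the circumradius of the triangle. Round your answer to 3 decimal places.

202.730

By the law of cosines, cos Q = (r² + p² − q²) / (2·r·p) ≈ 0.93139, so ∠Q ≈ 21.35°.
Circumradius = q/(2 sin Q) ≈ 202.73.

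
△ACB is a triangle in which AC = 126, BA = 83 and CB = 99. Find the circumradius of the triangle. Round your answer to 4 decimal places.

63.0774

By the law of cosines, cos A = (BA² + AC² − CB²) / (2·BA·AC) ≈ 0.61981, so ∠A ≈ 51.70°.
Circumradius = CB/(2 sin A) ≈ 63.077.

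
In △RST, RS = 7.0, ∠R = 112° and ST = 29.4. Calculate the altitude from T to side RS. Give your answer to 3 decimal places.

Law of sines: sin T = RS·sin R/ST ≈ 0.22076.
Since ST ≥ RS, only the acute value applies: ∠T ≈ 12.75°.
Then ∠S = 180° − ∠R − ∠T ≈ 55.25°.
Law of sines gives TR = ST·sin S/sin R ≈ 26.052.
Area = ½·ST·RS·sin S ≈ 84.544.
The altitude from T has length 2·area/RS ≈ 24.155.

h_T ≈ 24.155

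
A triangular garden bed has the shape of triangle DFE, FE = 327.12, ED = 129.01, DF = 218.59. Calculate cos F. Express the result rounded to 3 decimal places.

By the law of cosines, cos F = (DF² + FE² − ED²) / (2·DF·FE) ≈ 0.96598, so ∠F ≈ 14.99°.

cos F ≈ 0.966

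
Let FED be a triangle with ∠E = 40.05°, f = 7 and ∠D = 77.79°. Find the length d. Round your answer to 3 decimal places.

The third angle is ∠F = 180° − ∠E − ∠D = 62.16°.
Law of sines: d = f·sin D/sin F ≈ 7.7372.

7.737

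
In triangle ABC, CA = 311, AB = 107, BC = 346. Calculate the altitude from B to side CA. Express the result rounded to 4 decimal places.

h_B ≈ 105.3775

Semiperimeter s = (346 + 311 + 107)/2 = 382.
Heron's formula: area = √(382·36·71·275) ≈ 16386.
The altitude from B has length 2·area/CA ≈ 105.38.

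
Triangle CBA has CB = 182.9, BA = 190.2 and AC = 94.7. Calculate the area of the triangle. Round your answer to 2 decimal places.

8518.45

Semiperimeter s = (190.2 + 94.7 + 182.9)/2 = 233.9.
Heron's formula: area = √(233.9·43.7·139.2·51) ≈ 8518.4.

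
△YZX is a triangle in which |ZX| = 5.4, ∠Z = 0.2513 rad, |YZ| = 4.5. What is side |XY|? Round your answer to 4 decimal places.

By the law of cosines, |XY|² = |YZ|² + |ZX|² − 2·|YZ|·|ZX|·cos Z = 2.3365, so |XY| ≈ 1.5286.

1.5286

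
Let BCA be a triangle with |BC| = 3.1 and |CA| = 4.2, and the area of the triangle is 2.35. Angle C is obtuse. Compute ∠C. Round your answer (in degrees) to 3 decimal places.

∠C ≈ 158.839°

From area = ½·|BC|·|CA|·sin C, we get sin C = 2·area/(|BC|·|CA|) ≈ 0.36098.
Taking the obtuse solution, ∠C ≈ 158.84°.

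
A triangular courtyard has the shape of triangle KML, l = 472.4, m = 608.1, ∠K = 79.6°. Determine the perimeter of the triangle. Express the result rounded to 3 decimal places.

By the law of cosines, k² = m² + l² − 2·m·l·cos K = 4.8923e+05, so k ≈ 699.45.
Semiperimeter s = (699.45+608.1+472.4)/2 = 889.98.
Perimeter = 699.45 + 608.1 + 472.4 = 1780.

perimeter ≈ 1779.952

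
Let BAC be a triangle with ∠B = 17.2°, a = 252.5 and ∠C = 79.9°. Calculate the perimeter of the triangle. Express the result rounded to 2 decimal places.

578.25

The third angle is ∠A = 180° − ∠C − ∠B = 82.90°.
Law of sines: b = a·sin B/sin A ≈ 75.243.
Law of sines: c = a·sin C/sin A ≈ 250.51.
Semiperimeter s = (75.243+252.5+250.51)/2 = 289.13.
Perimeter = 75.243 + 252.5 + 250.51 = 578.25.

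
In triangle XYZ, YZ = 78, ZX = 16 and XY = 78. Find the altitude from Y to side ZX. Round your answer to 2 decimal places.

h_Y ≈ 77.59

Semiperimeter s = (78 + 16 + 78)/2 = 86.
Heron's formula: area = √(86·8·70·8) ≈ 620.71.
The altitude from Y has length 2·area/ZX ≈ 77.589.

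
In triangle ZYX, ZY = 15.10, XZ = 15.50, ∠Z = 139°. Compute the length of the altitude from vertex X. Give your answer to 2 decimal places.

By the law of cosines, YX² = XZ² + ZY² − 2·XZ·ZY·cos Z = 821.54, so YX ≈ 28.663.
Area = ½·XZ·ZY·sin Z ≈ 76.775.
The altitude from X has length 2·area/ZY ≈ 10.169.

h_X ≈ 10.17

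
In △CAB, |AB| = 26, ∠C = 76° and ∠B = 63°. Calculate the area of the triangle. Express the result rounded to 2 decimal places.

area ≈ 203.63

The third angle is ∠A = 180° − ∠B − ∠C = 41.00°.
Law of sines: |BC| = |AB|·sin A/sin C ≈ 17.58.
Law of sines: |CA| = |AB|·sin B/sin C ≈ 23.875.
Area = ½·|AB|·|BC|·sin B ≈ 203.63.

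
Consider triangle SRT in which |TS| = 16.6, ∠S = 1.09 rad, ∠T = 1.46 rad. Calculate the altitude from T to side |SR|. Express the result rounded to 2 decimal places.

The third angle is ∠R = π − ∠T − ∠S = 0.592 rad.
Law of sines: |RT| = |TS|·sin S/sin R ≈ 26.391.
Law of sines: |SR| = |TS|·sin T/sin R ≈ 29.583.
Area = ½·|TS|·|RT|·sin T ≈ 217.7.
The altitude from T has length 2·area/|SR| ≈ 14.718.

14.72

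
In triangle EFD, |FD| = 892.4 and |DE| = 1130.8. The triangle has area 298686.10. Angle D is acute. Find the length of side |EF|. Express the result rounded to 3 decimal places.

From area = ½·|FD|·|DE|·sin D, we get sin D = 2·area/(|FD|·|DE|) ≈ 0.59197.
Taking the acute solution, ∠D ≈ 0.634 rad.
Law of cosines then gives |EF| ≈ 669.67.

669.669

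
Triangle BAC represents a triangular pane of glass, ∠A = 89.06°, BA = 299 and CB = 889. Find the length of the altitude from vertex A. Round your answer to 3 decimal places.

Law of sines: sin C = BA·sin A/CB ≈ 0.33629.
Since CB ≥ BA, only the acute value applies: ∠C ≈ 19.65°.
Then ∠B = 180° − ∠A − ∠C ≈ 71.29°.
Law of sines gives AC = CB·sin B/sin A ≈ 842.13.
Area = ½·CB·BA·sin B ≈ 1.2588e+05.
The altitude from A has length 2·area/CB ≈ 283.2.

283.198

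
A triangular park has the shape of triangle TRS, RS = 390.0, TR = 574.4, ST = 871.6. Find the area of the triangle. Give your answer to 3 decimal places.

area ≈ 87907.083

Semiperimeter s = (390 + 871.6 + 574.4)/2 = 918.
Heron's formula: area = √(918·528·46.4·343.6) ≈ 87907.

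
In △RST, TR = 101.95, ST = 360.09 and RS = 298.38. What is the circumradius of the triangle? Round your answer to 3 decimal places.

By the law of cosines, cos R = (TR² + RS² − ST²) / (2·TR·RS) ≈ -0.49705, so ∠R ≈ 119.81°.
Circumradius = ST/(2 sin R) ≈ 207.49.

207.492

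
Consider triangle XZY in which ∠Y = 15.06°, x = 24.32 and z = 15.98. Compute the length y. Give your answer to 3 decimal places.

9.811

By the law of cosines, y² = x² + z² − 2·x·z·cos Y = 96.251, so y ≈ 9.8108.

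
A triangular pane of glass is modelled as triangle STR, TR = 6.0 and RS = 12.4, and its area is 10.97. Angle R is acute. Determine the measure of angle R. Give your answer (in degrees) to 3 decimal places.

∠R ≈ 17.151°

From area = ½·TR·RS·sin R, we get sin R = 2·area/(TR·RS) ≈ 0.29489.
Taking the acute solution, ∠R ≈ 17.15°.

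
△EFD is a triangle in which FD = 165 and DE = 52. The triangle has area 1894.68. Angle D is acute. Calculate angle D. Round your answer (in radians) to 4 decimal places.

From area = ½·FD·DE·sin D, we get sin D = 2·area/(FD·DE) ≈ 0.44165.
Taking the acute solution, ∠D ≈ 0.4574 rad.

∠D ≈ 0.4574 rad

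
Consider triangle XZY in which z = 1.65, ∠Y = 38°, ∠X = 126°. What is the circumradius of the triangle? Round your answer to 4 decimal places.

The third angle is ∠Z = 180° − ∠Y − ∠X = 16.00°.
Law of sines: x = z·sin X/sin Z ≈ 4.8429.
Law of sines: y = z·sin Y/sin Z ≈ 3.6854.
Circumradius = z/(2 sin Z) ≈ 2.9931.

R ≈ 2.9931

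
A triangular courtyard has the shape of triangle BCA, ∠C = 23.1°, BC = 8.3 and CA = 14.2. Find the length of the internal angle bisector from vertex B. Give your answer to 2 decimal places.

By the law of cosines, AB² = BC² + CA² − 2·BC·CA·cos C = 53.71, so AB ≈ 7.3287.
Law of cosines again: cos B = (AB² + BC² − CA²)/(2·AB·BC) ≈ -0.64970, so ∠B ≈ 130.52°.
The bisector from B has length 2·AB·BC·cos(∠B/2)/(AB+BC) ≈ 3.2577.

t_B ≈ 3.26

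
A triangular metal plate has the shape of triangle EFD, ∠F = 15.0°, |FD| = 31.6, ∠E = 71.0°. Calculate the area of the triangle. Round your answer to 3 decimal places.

The third angle is ∠D = 180° − ∠E − ∠F = 94.00°.
Law of sines: |DE| = |FD|·sin F/sin E ≈ 8.6499.
Law of sines: |EF| = |FD|·sin D/sin E ≈ 33.339.
Area = ½·|FD|·|DE|·sin D ≈ 136.34.

area ≈ 136.336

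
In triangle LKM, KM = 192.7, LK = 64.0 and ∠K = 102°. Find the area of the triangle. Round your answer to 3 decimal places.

Area = ½·LK·KM·sin K ≈ 6031.6.

area ≈ 6031.649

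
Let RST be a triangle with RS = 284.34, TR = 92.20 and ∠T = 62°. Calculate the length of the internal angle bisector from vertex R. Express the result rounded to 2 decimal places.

t_R ≈ 88.23

Law of sines: sin S = TR·sin T/RS ≈ 0.28630.
Since RS ≥ TR, only the acute value applies: ∠S ≈ 16.64°.
Then ∠R = 180° − ∠T − ∠S ≈ 101.36°.
Law of sines gives ST = RS·sin R/sin T ≈ 315.72.
The bisector from R has length 2·TR·RS·cos(∠R/2)/(TR+RS) ≈ 88.231.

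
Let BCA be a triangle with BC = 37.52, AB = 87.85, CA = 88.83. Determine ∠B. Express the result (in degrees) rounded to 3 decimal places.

By the law of cosines, cos B = (AB² + BC² − CA²) / (2·AB·BC) ≈ 0.18728, so ∠B ≈ 79.21°.

79.206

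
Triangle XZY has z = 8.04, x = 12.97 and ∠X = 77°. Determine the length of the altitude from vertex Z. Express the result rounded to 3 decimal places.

h_Z ≈ 11.834

Law of sines: sin Z = z·sin X/x ≈ 0.60400.
Since x ≥ z, only the acute value applies: ∠Z ≈ 37.16°.
Then ∠Y = 180° − ∠X − ∠Z ≈ 65.84°.
Law of sines gives y = x·sin Y/sin X ≈ 12.145.
Area = ½·x·z·sin Y ≈ 47.573.
The altitude from Z has length 2·area/z ≈ 11.834.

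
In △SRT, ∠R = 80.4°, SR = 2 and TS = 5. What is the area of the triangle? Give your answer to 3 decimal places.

Law of sines: sin T = SR·sin R/TS ≈ 0.39440.
Since TS ≥ SR, only the acute value applies: ∠T ≈ 23.23°.
Then ∠S = 180° − ∠R − ∠T ≈ 76.37°.
Law of sines gives RT = TS·sin S/sin R ≈ 4.9282.
Area = ½·TS·SR·sin S ≈ 4.8592.

area ≈ 4.859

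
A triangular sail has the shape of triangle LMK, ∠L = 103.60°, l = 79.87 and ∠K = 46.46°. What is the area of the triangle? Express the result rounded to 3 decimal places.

area ≈ 1187.255

The third angle is ∠M = 180° − ∠K − ∠L = 29.94°.
Law of sines: m = l·sin M/sin L ≈ 41.012.
Law of sines: k = l·sin K/sin L ≈ 59.567.
Area = ½·l·m·sin K ≈ 1187.3.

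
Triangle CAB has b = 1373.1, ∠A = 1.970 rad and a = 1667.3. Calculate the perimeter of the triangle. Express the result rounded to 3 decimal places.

Law of sines: sin B = b·sin A/a ≈ 0.75879.
Since a ≥ b, only the acute value applies: ∠B ≈ 0.861 rad.
Then ∠C = π − ∠A − ∠B ≈ 0.310 rad.
Law of sines gives c = a·sin C/sin A ≈ 552.26.
Semiperimeter s = (552.26+1667.3+1373.1)/2 = 1796.3.
Perimeter = 552.26 + 1667.3 + 1373.1 = 3592.7.

3592.664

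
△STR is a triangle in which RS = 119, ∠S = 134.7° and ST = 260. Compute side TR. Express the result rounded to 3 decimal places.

By the law of cosines, TR² = RS² + ST² − 2·RS·ST·cos S = 1.2529e+05, so TR ≈ 353.96.

353.959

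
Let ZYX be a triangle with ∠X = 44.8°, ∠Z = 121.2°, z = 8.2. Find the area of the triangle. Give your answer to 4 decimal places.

The third angle is ∠Y = 180° − ∠X − ∠Z = 14.00°.
Law of sines: y = z·sin Y/sin Z ≈ 2.3192.
Law of sines: x = z·sin X/sin Z ≈ 6.755.
Area = ½·z·y·sin X ≈ 6.7002.

area ≈ 6.7002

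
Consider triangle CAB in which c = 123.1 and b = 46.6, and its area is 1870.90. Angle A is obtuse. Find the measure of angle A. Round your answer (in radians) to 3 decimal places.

∠A ≈ 2.431 rad

From area = ½·b·c·sin A, we get sin A = 2·area/(b·c) ≈ 0.65228.
Taking the obtuse solution, ∠A ≈ 2.431 rad.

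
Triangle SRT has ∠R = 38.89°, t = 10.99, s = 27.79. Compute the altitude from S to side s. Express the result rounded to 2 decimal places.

By the law of cosines, r² = t² + s² − 2·t·s·cos R = 417.63, so r ≈ 20.436.
Area = ½·t·s·sin R ≈ 95.873.
The altitude from S has length 2·area/s ≈ 6.8998.

6.90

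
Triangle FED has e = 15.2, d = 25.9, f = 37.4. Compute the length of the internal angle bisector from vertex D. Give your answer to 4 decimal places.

t_D ≈ 20.7521

By the law of cosines, cos D = (f² + e² − d²) / (2·f·e) ≈ 0.84347, so ∠D ≈ 32.49°.
The bisector from D has length 2·f·e·cos(∠D/2)/(f+e) ≈ 20.752.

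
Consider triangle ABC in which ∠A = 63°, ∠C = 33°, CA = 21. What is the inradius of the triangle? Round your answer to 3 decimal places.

4.193

The third angle is ∠B = 180° − ∠C − ∠A = 84.00°.
Law of sines: BC = CA·sin A/sin B ≈ 18.814.
Law of sines: AB = CA·sin C/sin B ≈ 11.5.
Area = ½·CA·BC·sin C ≈ 107.59.
Semiperimeter s = (18.814+21+11.5)/2 = 25.657.
Inradius = area/s = 107.59/25.657 ≈ 4.1935.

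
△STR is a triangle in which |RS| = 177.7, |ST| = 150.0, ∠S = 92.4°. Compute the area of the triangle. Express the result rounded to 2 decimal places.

Area = ½·|RS|·|ST|·sin S ≈ 13316.

area ≈ 13315.81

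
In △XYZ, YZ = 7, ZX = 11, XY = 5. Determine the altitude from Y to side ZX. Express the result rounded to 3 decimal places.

Semiperimeter s = (7 + 11 + 5)/2 = 11.5.
Heron's formula: area = √(11.5·4.5·0.5·6.5) ≈ 12.969.
The altitude from Y has length 2·area/ZX ≈ 2.3579.

2.358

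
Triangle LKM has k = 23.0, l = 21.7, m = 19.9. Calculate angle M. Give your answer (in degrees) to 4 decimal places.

By the law of cosines, cos M = (l² + k² − m²) / (2·l·k) ≈ 0.60497, so ∠M ≈ 52.77°.

∠M ≈ 52.7734°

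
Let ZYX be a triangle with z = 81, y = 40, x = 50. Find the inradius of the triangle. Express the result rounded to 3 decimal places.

Semiperimeter s = (81 + 40 + 50)/2 = 85.5.
Heron's formula: area = √(85.5·4.5·45.5·35.5) ≈ 788.33.
Inradius = area/s = 788.33/85.5 ≈ 9.2203.

9.220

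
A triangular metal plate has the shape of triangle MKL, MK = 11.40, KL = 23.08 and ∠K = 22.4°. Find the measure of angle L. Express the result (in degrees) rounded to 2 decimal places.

By the law of cosines, LM² = MK² + KL² − 2·MK·KL·cos K = 176.13, so LM ≈ 13.271.
Law of cosines again: cos L = (KL² + LM² − MK²)/(2·KL·LM) ≈ 0.94491, so ∠L ≈ 19.11°.

∠L ≈ 19.11°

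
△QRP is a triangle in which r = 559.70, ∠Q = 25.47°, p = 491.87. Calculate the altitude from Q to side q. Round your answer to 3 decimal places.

491.106

By the law of cosines, q² = r² + p² − 2·r·p·cos Q = 58113, so q ≈ 241.07.
Area = ½·r·p·sin Q ≈ 59195.
The altitude from Q has length 2·area/q ≈ 491.11.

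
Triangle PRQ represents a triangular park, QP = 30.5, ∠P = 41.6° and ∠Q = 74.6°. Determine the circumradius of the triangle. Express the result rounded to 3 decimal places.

16.996

The third angle is ∠R = 180° − ∠Q − ∠P = 63.80°.
Law of sines: RQ = QP·sin P/sin R ≈ 22.568.
Law of sines: PR = QP·sin Q/sin R ≈ 32.772.
Circumradius = QP/(2 sin R) ≈ 16.996.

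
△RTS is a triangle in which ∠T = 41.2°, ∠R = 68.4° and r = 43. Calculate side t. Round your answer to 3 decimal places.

30.463

The third angle is ∠S = 180° − ∠R − ∠T = 70.40°.
Law of sines: t = r·sin T/sin R ≈ 30.463.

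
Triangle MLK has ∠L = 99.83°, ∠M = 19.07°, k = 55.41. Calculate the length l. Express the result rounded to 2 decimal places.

The third angle is ∠K = 180° − ∠M − ∠L = 61.10°.
Law of sines: l = k·sin L/sin K ≈ 62.363.

62.36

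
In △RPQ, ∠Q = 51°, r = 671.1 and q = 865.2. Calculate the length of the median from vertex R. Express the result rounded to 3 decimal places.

m_R ≈ 938.463

Law of sines: sin R = r·sin Q/q ≈ 0.60280.
Since q ≥ r, only the acute value applies: ∠R ≈ 37.07°.
Then ∠P = 180° − ∠Q − ∠R ≈ 91.93°.
Law of sines gives p = q·sin P/sin Q ≈ 1112.7.
Median from R: ½√(2·p² + 2·q² − r²) ≈ 938.46.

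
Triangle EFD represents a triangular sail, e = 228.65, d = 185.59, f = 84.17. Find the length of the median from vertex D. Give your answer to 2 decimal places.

Median from D: ½√(2·e² + 2·f² − d²) ≈ 145.16.

145.16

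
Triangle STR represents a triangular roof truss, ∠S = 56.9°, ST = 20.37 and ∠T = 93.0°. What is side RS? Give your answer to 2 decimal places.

40.56

The third angle is ∠R = 180° − ∠S − ∠T = 30.10°.
Law of sines: RS = ST·sin T/sin R ≈ 40.562.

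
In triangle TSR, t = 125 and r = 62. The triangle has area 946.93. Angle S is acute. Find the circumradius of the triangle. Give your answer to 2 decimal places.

136.32

From area = ½·r·t·sin S, we get sin S = 2·area/(r·t) ≈ 0.24437.
Taking the acute solution, ∠S ≈ 14.14°.
Law of cosines then gives s ≈ 66.625.
Circumradius = s/(2 sin S) ≈ 136.32.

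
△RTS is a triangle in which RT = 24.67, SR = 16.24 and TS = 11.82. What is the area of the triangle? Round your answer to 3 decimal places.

area ≈ 81.125

Semiperimeter s = (11.82 + 16.24 + 24.67)/2 = 26.365.
Heron's formula: area = √(26.365·14.545·10.125·1.695) ≈ 81.125.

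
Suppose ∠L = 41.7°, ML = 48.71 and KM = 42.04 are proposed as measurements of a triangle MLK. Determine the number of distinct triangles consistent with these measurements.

ML·sin L = 48.71·sin(41.7°) ≈ 32.4.
Since ML sin L < KM < ML (32.4 < 42.04 < 48.71), two triangles exist.

2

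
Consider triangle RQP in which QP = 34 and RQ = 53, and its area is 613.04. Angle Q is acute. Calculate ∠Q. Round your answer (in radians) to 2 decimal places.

From area = ½·RQ·QP·sin Q, we get sin Q = 2·area/(RQ·QP) ≈ 0.68040.
Taking the acute solution, ∠Q ≈ 0.748 rad.

0.75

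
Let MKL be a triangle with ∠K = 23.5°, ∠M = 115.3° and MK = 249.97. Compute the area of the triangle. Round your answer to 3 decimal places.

The third angle is ∠L = 180° − ∠M − ∠K = 41.20°.
Law of sines: KL = MK·sin M/sin L ≈ 343.1.
Law of sines: LM = MK·sin K/sin L ≈ 151.32.
Area = ½·MK·KL·sin K ≈ 17099.

area ≈ 17099.084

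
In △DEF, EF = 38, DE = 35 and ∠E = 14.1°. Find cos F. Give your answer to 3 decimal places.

0.429

By the law of cosines, FD² = DE² + EF² − 2·DE·EF·cos E = 89.14, so FD ≈ 9.4414.
Law of cosines again: cos F = (EF² + FD² − DE²)/(2·EF·FD) ≈ 0.42944, so ∠F ≈ 64.57°.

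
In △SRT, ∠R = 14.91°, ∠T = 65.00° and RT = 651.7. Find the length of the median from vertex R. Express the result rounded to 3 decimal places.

620.529

The third angle is ∠S = 180° − ∠R − ∠T = 100.09°.
Law of sines: TS = RT·sin R/sin S ≈ 170.32.
Law of sines: SR = RT·sin T/sin S ≈ 599.92.
Median from R: ½√(2·SR² + 2·RT² − TS²) ≈ 620.53.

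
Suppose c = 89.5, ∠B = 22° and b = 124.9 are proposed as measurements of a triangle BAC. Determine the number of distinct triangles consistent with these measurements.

c·sin B = 89.5·sin(22°) ≈ 33.53.
Since b ≥ c, exactly one triangle exists.

1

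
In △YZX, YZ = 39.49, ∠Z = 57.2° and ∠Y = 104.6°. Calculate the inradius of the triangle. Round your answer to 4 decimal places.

r ≈ 15.1476

The third angle is ∠X = 180° − ∠Y − ∠Z = 18.20°.
Law of sines: ZX = YZ·sin Y/sin X ≈ 122.35.
Law of sines: XY = YZ·sin Z/sin X ≈ 106.28.
Area = ½·YZ·ZX·sin Z ≈ 2030.7.
Semiperimeter s = (122.35+106.28+39.49)/2 = 134.06.
Inradius = area/s = 2030.7/134.06 ≈ 15.148.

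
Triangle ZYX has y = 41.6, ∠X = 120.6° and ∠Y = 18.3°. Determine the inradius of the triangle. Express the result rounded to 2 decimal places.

The third angle is ∠Z = 180° − ∠Y − ∠X = 41.10°.
Law of sines: z = y·sin Z/sin Y ≈ 87.094.
Law of sines: x = y·sin X/sin Y ≈ 114.04.
Area = ½·y·z·sin X ≈ 1559.3.
Semiperimeter s = (87.094+41.6+114.04)/2 = 121.37.
Inradius = area/s = 1559.3/121.37 ≈ 12.848.

r ≈ 12.85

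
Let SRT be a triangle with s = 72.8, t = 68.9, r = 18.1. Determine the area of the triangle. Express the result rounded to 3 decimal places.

621.002

Semiperimeter p = (72.8 + 18.1 + 68.9)/2 = 79.9.
Heron's formula: area = √(79.9·7.1·61.8·11) ≈ 621.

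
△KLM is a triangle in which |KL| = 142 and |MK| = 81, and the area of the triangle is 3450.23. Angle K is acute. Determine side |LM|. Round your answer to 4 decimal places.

From area = ½·|MK|·|KL|·sin K, we get sin K = 2·area/(|MK|·|KL|) ≈ 0.59994.
Taking the acute solution, ∠K ≈ 0.643 rad.
Law of cosines then gives |LM| ≈ 91.218.

91.2178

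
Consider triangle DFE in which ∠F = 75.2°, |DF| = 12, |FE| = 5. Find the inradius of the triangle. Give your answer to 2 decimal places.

r ≈ 2.02

By the law of cosines, |ED|² = |DF|² + |FE|² − 2·|DF|·|FE|·cos F = 138.35, so |ED| ≈ 11.762.
Area = ½·|DF|·|FE|·sin F ≈ 29.005.
Semiperimeter s = (5+11.762+12)/2 = 14.381.
Inradius = area/s = 29.005/14.381 ≈ 2.0169.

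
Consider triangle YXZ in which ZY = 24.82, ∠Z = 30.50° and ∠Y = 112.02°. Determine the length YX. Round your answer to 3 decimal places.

The third angle is ∠X = 180° − ∠Z − ∠Y = 37.48°.
Law of sines: YX = ZY·sin Z/sin X ≈ 20.702.

20.702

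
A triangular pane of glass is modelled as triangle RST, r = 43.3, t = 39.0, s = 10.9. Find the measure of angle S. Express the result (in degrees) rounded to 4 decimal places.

By the law of cosines, cos S = (t² + r² − s²) / (2·t·r) ≈ 0.97030, so ∠S ≈ 14.00°.

∠S ≈ 13.9998°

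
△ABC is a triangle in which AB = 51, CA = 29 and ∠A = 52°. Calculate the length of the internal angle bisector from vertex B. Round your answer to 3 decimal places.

t_B ≈ 42.964

By the law of cosines, BC² = CA² + AB² − 2·CA·AB·cos A = 1620.9, so BC ≈ 40.26.
Law of cosines again: cos B = (AB² + BC² − CA²)/(2·AB·BC) ≈ 0.82329, so ∠B ≈ 34.58°.
The bisector from B has length 2·AB·BC·cos(∠B/2)/(AB+BC) ≈ 42.964.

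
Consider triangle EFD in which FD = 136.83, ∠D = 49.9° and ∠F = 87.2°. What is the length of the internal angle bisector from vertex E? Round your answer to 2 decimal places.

The third angle is ∠E = 180° − ∠F − ∠D = 42.90°.
Law of sines: DE = FD·sin F/sin E ≈ 200.77.
Law of sines: EF = FD·sin D/sin E ≈ 153.75.
The bisector from E has length 2·DE·EF·cos(∠E/2)/(DE+EF) ≈ 162.08.

162.08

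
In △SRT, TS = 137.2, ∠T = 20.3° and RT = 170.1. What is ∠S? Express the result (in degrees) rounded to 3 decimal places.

110.730

By the law of cosines, SR² = RT² + TS² − 2·RT·TS·cos T = 3981.5, so SR ≈ 63.099.
Law of cosines again: cos S = (TS² + SR² − RT²)/(2·TS·SR) ≈ -0.35397, so ∠S ≈ 110.73°.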